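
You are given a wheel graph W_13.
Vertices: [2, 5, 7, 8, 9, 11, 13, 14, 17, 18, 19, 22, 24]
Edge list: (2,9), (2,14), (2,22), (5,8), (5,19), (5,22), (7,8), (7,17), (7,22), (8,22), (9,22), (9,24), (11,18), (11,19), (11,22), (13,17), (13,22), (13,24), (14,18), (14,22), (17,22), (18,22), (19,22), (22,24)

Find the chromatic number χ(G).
Clique number ω(G) = 3 (lower bound: χ ≥ ω).
The clique on [2, 9, 22] has size 3, forcing χ ≥ 3, and the coloring below uses 3 colors, so χ(G) = 3.
A valid 3-coloring: color 1: [22]; color 2: [2, 8, 17, 18, 19, 24]; color 3: [5, 7, 9, 11, 13, 14].

χ(G) = 3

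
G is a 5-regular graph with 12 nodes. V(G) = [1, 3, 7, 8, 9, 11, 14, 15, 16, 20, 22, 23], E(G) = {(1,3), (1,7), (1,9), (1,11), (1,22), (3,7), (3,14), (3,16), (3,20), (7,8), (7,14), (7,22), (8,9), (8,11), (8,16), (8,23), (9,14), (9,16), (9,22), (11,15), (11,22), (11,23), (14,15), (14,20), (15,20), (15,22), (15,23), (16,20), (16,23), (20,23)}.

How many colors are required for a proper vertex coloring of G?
Clique number ω(G) = 3 (lower bound: χ ≥ ω).
Odd cycle [15, 23, 16, 3, 14] needs 3 colors (χ ≥ 3).
Vertex 20 is adjacent to every vertex of [3, 14, 15, 16, 23], which already need 3 colors among themselves, so 20 needs a new color (χ ≥ 4).
The coloring below uses 4 colors, so χ(G) = 4.
A valid 4-coloring: color 1: [1, 8, 15]; color 2: [3, 22, 23]; color 3: [7, 9, 11, 20]; color 4: [14, 16].

χ(G) = 4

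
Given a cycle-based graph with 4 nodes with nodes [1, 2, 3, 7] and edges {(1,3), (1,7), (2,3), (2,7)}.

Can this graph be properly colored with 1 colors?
Edge (1,3) forces its endpoints to differ, so 1 color is not enough.

No, G is not 1-colorable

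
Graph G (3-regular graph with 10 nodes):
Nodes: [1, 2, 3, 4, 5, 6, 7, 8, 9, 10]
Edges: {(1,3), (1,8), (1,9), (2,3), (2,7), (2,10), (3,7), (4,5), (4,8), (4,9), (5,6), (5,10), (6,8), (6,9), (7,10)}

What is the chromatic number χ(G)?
Clique number ω(G) = 3 (lower bound: χ ≥ ω).
The clique on [2, 7, 10] has size 3, forcing χ ≥ 3, and the coloring below uses 3 colors, so χ(G) = 3.
A valid 3-coloring: color 1: [5, 7, 8, 9]; color 2: [3, 4, 6, 10]; color 3: [1, 2].

χ(G) = 3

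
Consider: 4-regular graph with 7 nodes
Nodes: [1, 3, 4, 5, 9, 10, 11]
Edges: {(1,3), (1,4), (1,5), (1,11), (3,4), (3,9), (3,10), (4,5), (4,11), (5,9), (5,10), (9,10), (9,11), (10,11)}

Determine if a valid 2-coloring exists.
The clique on vertices [1, 3, 4] has size 3 > 2, so it alone needs 3 colors.

No, G is not 2-colorable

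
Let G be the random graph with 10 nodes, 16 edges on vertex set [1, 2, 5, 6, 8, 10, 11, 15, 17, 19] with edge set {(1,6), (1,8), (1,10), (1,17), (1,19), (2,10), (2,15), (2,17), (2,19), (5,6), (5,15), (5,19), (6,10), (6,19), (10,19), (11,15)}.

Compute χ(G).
χ(G) = 4

Clique number ω(G) = 4 (lower bound: χ ≥ ω).
The clique on [1, 6, 10, 19] has size 4, forcing χ ≥ 4, and the coloring below uses 4 colors, so χ(G) = 4.
A valid 4-coloring: color 1: [8, 15, 17, 19]; color 2: [1, 2, 5, 11]; color 3: [6]; color 4: [10].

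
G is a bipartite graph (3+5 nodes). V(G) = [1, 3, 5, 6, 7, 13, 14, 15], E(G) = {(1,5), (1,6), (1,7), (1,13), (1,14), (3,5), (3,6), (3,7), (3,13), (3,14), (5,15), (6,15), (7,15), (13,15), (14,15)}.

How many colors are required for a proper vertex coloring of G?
Clique number ω(G) = 2 (lower bound: χ ≥ ω).
The graph is bipartite (no odd cycle), so 2 colors suffice: χ(G) = 2.
A valid 2-coloring: color 1: [1, 3, 15]; color 2: [5, 6, 7, 13, 14].

χ(G) = 2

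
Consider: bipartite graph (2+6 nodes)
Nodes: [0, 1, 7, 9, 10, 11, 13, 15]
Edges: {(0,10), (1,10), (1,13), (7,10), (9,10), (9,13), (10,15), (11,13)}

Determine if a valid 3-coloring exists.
Yes, G is 3-colorable

A valid 3-coloring: color 1: [10, 13]; color 2: [0, 1, 7, 9, 11, 15].
(χ(G) = 2 ≤ 3.)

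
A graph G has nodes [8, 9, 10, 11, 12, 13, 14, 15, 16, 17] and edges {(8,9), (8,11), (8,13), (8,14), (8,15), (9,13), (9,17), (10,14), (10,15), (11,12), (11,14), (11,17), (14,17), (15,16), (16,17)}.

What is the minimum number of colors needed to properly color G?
χ(G) = 3

Clique number ω(G) = 3 (lower bound: χ ≥ ω).
The clique on [8, 9, 13] has size 3, forcing χ ≥ 3, and the coloring below uses 3 colors, so χ(G) = 3.
A valid 3-coloring: color 1: [8, 10, 12, 17]; color 2: [13, 14, 15]; color 3: [9, 11, 16].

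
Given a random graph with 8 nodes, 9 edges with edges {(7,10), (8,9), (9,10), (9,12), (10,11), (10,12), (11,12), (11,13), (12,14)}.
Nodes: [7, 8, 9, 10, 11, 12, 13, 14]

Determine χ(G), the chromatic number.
χ(G) = 3

Clique number ω(G) = 3 (lower bound: χ ≥ ω).
The clique on [9, 10, 12] has size 3, forcing χ ≥ 3, and the coloring below uses 3 colors, so χ(G) = 3.
A valid 3-coloring: color 1: [8, 10, 13, 14]; color 2: [7, 12]; color 3: [9, 11].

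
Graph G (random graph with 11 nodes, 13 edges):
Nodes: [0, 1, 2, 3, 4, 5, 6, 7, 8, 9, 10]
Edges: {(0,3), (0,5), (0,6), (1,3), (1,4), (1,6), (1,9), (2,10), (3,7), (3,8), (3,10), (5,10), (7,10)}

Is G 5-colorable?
Yes, G is 5-colorable

A valid 5-coloring: color 1: [2, 3, 4, 5, 6, 9]; color 2: [0, 1, 8, 10]; color 3: [7].
(χ(G) = 3 ≤ 5.)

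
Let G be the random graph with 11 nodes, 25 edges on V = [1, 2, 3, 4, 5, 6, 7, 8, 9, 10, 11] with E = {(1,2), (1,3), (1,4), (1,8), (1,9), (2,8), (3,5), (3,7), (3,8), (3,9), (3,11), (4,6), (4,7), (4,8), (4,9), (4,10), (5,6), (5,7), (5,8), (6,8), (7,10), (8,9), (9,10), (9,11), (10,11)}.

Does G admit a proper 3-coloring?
The clique on vertices [1, 3, 8, 9] has size 4 > 3, so it alone needs 4 colors.

No, G is not 3-colorable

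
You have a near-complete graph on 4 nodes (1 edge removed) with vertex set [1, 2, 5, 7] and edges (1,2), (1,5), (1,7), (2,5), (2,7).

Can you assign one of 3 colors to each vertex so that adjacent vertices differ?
Yes, G is 3-colorable

A valid 3-coloring: color 1: [2]; color 2: [1]; color 3: [5, 7].
(χ(G) = 3 ≤ 3.)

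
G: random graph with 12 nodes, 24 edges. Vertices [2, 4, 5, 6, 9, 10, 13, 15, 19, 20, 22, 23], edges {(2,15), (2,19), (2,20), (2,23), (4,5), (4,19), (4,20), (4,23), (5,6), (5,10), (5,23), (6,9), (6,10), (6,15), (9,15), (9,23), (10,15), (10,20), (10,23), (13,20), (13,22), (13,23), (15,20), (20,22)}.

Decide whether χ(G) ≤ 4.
Yes, G is 4-colorable

A valid 4-coloring: color 1: [6, 19, 20, 23]; color 2: [5, 13, 15]; color 3: [2, 4, 9, 10, 22].
(χ(G) = 3 ≤ 4.)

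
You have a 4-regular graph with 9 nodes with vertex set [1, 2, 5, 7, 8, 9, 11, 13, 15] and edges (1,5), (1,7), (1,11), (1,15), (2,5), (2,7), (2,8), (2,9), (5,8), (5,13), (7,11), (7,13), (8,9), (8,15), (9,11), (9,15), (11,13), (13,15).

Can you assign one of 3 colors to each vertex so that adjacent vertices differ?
Yes, G is 3-colorable

A valid 3-coloring: color 1: [1, 8, 13]; color 2: [2, 11, 15]; color 3: [5, 7, 9].
(χ(G) = 3 ≤ 3.)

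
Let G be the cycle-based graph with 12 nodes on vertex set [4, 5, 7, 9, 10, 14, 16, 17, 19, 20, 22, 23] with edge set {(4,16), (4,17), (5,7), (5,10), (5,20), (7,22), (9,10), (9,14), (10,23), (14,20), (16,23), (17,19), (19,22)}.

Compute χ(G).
Clique number ω(G) = 2 (lower bound: χ ≥ ω).
Odd cycle [20, 14, 9, 10, 5] needs 3 colors (χ ≥ 3).
The coloring below uses 3 colors, so χ(G) = 3.
A valid 3-coloring: color 1: [5, 14, 17, 22, 23]; color 2: [4, 7, 10, 19, 20]; color 3: [9, 16].

χ(G) = 3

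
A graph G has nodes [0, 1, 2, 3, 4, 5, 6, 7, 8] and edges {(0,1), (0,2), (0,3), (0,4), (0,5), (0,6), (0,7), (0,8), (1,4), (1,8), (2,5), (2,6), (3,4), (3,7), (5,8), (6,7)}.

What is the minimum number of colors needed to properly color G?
Clique number ω(G) = 3 (lower bound: χ ≥ ω).
The clique on [0, 1, 8] has size 3, forcing χ ≥ 3, and the coloring below uses 3 colors, so χ(G) = 3.
A valid 3-coloring: color 1: [0]; color 2: [2, 4, 7, 8]; color 3: [1, 3, 5, 6].

χ(G) = 3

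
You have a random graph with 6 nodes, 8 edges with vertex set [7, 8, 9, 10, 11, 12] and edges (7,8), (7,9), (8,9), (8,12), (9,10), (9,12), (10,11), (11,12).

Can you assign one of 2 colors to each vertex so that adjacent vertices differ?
No, G is not 2-colorable

The clique on vertices [8, 9, 12] has size 3 > 2, so it alone needs 3 colors.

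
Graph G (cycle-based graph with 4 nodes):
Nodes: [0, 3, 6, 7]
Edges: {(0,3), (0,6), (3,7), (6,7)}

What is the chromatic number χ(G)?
χ(G) = 2

Clique number ω(G) = 2 (lower bound: χ ≥ ω).
The graph is bipartite (no odd cycle), so 2 colors suffice: χ(G) = 2.
A valid 2-coloring: color 1: [3, 6]; color 2: [0, 7].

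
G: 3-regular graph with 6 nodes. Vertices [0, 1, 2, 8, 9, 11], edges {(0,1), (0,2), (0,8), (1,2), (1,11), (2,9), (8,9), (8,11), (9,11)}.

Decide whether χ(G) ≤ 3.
Yes, G is 3-colorable

A valid 3-coloring: color 1: [1, 8]; color 2: [2, 11]; color 3: [0, 9].
(χ(G) = 3 ≤ 3.)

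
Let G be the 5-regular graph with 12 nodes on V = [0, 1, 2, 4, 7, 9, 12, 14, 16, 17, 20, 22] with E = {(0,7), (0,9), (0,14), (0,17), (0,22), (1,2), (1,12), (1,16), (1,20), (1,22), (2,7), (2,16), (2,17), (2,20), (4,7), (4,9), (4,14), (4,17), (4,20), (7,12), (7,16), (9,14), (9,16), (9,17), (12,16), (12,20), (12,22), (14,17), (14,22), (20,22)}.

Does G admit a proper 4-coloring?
Yes, G is 4-colorable

A valid 4-coloring: color 1: [14, 16, 20]; color 2: [0, 2, 4, 12]; color 3: [7, 17, 22]; color 4: [1, 9].
(χ(G) = 4 ≤ 4.)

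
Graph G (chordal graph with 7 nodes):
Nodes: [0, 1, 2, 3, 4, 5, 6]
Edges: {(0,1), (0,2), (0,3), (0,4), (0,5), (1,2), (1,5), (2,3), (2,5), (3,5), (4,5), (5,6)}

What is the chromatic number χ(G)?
Clique number ω(G) = 4 (lower bound: χ ≥ ω).
The clique on [0, 1, 2, 5] has size 4, forcing χ ≥ 4, and the coloring below uses 4 colors, so χ(G) = 4.
A valid 4-coloring: color 1: [5]; color 2: [0, 6]; color 3: [2, 4]; color 4: [1, 3].

χ(G) = 4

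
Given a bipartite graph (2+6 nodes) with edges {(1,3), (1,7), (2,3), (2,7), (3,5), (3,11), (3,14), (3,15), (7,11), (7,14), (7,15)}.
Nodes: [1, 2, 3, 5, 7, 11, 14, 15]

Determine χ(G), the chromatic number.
χ(G) = 2

Clique number ω(G) = 2 (lower bound: χ ≥ ω).
The graph is bipartite (no odd cycle), so 2 colors suffice: χ(G) = 2.
A valid 2-coloring: color 1: [3, 7]; color 2: [1, 2, 5, 11, 14, 15].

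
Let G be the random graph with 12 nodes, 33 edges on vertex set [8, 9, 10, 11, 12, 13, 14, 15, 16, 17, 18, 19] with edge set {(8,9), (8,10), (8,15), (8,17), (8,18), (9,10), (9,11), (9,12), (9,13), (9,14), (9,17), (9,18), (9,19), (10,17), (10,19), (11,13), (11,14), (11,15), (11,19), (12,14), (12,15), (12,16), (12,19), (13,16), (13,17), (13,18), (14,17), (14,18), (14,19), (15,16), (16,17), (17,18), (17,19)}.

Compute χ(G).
χ(G) = 5

Clique number ω(G) = 4 (lower bound: χ ≥ ω).
Odd cycle [8, 18, 14, 19, 10] needs 3 colors (χ ≥ 3).
Vertex 17 is adjacent to every vertex of [8, 10, 14, 18, 19], which already need 3 colors among themselves, so 17 needs a new color (χ ≥ 4).
Vertex 9 is adjacent to every vertex of [8, 10, 14, 17, 18, 19], which already need 4 colors among themselves, so 9 needs a new color (χ ≥ 5).
The coloring below uses 5 colors, so χ(G) = 5.
A valid 5-coloring: color 1: [9, 16]; color 2: [11, 12, 17]; color 3: [15, 18, 19]; color 4: [8, 13, 14]; color 5: [10].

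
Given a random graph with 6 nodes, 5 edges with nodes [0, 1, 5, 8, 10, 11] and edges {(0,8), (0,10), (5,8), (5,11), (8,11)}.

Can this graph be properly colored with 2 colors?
No, G is not 2-colorable

The clique on vertices [5, 8, 11] has size 3 > 2, so it alone needs 3 colors.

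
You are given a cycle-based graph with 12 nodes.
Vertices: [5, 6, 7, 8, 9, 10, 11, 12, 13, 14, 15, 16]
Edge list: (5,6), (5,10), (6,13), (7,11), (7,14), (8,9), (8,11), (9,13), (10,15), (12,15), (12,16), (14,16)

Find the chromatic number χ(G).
Clique number ω(G) = 2 (lower bound: χ ≥ ω).
The graph is bipartite (no odd cycle), so 2 colors suffice: χ(G) = 2.
A valid 2-coloring: color 1: [5, 7, 8, 13, 15, 16]; color 2: [6, 9, 10, 11, 12, 14].

χ(G) = 2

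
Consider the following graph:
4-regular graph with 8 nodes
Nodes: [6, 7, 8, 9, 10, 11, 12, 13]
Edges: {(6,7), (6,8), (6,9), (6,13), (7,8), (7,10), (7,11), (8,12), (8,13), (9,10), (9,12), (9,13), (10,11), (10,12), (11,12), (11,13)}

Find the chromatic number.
Clique number ω(G) = 3 (lower bound: χ ≥ ω).
The clique on [9, 10, 12] has size 3, forcing χ ≥ 3, and the coloring below uses 3 colors, so χ(G) = 3.
A valid 3-coloring: color 1: [6, 10]; color 2: [7, 12, 13]; color 3: [8, 9, 11].

χ(G) = 3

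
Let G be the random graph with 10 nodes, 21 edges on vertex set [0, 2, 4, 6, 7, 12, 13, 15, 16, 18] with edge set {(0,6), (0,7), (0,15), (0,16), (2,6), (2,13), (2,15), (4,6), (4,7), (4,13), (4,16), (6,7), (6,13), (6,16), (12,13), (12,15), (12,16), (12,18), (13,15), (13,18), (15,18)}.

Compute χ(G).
Clique number ω(G) = 4 (lower bound: χ ≥ ω).
The clique on [12, 13, 15, 18] has size 4, forcing χ ≥ 4, and the coloring below uses 4 colors, so χ(G) = 4.
A valid 4-coloring: color 1: [6, 15]; color 2: [7, 13, 16]; color 3: [0, 2, 4, 12]; color 4: [18].

χ(G) = 4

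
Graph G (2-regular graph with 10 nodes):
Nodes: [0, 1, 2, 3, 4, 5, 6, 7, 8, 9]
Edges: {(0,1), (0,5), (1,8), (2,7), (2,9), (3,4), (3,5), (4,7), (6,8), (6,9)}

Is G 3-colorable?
Yes, G is 3-colorable

A valid 3-coloring: color 1: [1, 2, 4, 5, 6]; color 2: [0, 3, 7, 8, 9].
(χ(G) = 2 ≤ 3.)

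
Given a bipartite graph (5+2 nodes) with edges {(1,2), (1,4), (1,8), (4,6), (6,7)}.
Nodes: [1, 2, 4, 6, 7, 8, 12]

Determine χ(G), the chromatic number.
Clique number ω(G) = 2 (lower bound: χ ≥ ω).
The graph is bipartite (no odd cycle), so 2 colors suffice: χ(G) = 2.
A valid 2-coloring: color 1: [1, 6, 12]; color 2: [2, 4, 7, 8].

χ(G) = 2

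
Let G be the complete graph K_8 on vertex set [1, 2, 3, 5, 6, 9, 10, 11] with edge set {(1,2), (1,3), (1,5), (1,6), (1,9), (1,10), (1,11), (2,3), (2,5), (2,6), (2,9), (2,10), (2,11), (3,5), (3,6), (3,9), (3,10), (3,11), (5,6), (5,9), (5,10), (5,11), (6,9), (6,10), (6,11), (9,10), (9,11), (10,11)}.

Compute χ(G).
χ(G) = 8

Clique number ω(G) = 8 (lower bound: χ ≥ ω).
The clique on [1, 2, 3, 5, 6, 9, 10, 11] has size 8, forcing χ ≥ 8, and the coloring below uses 8 colors, so χ(G) = 8.
A valid 8-coloring: color 1: [11]; color 2: [10]; color 3: [2]; color 4: [5]; color 5: [1]; color 6: [3]; color 7: [6]; color 8: [9].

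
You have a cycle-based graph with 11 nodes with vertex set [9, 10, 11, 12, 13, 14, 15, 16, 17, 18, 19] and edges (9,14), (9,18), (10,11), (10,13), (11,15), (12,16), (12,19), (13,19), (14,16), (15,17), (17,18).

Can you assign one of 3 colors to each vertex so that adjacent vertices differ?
A valid 3-coloring: color 1: [10, 14, 15, 18, 19]; color 2: [9, 11, 12, 13, 17]; color 3: [16].
(χ(G) = 3 ≤ 3.)

Yes, G is 3-colorable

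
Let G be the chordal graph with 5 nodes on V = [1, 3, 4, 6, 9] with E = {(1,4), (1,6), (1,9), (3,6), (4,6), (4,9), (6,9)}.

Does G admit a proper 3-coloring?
No, G is not 3-colorable

The clique on vertices [1, 4, 6, 9] has size 4 > 3, so it alone needs 4 colors.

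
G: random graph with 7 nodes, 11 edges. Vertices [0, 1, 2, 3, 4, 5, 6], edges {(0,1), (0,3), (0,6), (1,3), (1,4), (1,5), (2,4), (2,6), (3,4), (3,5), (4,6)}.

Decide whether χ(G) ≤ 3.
A valid 3-coloring: color 1: [2, 3]; color 2: [0, 4, 5]; color 3: [1, 6].
(χ(G) = 3 ≤ 3.)

Yes, G is 3-colorable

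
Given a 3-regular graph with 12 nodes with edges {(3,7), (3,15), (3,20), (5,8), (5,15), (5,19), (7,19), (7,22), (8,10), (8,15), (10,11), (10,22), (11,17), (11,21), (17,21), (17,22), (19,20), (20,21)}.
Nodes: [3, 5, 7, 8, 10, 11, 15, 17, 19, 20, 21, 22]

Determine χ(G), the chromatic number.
χ(G) = 3

Clique number ω(G) = 3 (lower bound: χ ≥ ω).
The clique on [5, 8, 15] has size 3, forcing χ ≥ 3, and the coloring below uses 3 colors, so χ(G) = 3.
A valid 3-coloring: color 1: [3, 8, 19, 21, 22]; color 2: [5, 7, 10, 17, 20]; color 3: [11, 15].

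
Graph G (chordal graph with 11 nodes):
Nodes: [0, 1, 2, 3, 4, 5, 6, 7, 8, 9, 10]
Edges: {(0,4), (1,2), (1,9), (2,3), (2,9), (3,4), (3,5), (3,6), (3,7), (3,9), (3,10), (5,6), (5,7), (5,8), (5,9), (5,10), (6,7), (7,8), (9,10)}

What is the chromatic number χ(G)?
Clique number ω(G) = 4 (lower bound: χ ≥ ω).
The clique on [3, 5, 9, 10] has size 4, forcing χ ≥ 4, and the coloring below uses 4 colors, so χ(G) = 4.
A valid 4-coloring: color 1: [0, 1, 3, 8]; color 2: [2, 4, 5]; color 3: [7, 9]; color 4: [6, 10].

χ(G) = 4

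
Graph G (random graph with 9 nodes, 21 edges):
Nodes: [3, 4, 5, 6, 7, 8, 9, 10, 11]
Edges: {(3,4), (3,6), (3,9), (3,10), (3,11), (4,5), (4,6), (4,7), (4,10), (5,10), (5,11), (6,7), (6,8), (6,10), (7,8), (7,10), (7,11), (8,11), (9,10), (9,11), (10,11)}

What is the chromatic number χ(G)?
Clique number ω(G) = 4 (lower bound: χ ≥ ω).
The clique on [3, 9, 10, 11] has size 4, forcing χ ≥ 4, and the coloring below uses 4 colors, so χ(G) = 4.
A valid 4-coloring: color 1: [8, 10]; color 2: [4, 11]; color 3: [3, 5, 7]; color 4: [6, 9].

χ(G) = 4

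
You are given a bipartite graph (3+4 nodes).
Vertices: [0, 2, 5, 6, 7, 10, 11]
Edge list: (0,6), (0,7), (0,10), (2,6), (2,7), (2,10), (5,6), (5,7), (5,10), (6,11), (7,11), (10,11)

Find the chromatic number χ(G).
χ(G) = 2

Clique number ω(G) = 2 (lower bound: χ ≥ ω).
The graph is bipartite (no odd cycle), so 2 colors suffice: χ(G) = 2.
A valid 2-coloring: color 1: [6, 7, 10]; color 2: [0, 2, 5, 11].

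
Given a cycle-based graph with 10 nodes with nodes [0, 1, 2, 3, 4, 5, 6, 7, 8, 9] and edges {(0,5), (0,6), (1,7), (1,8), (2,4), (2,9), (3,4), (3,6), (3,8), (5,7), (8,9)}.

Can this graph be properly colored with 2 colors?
No, G is not 2-colorable

Odd cycle [3, 6, 0, 5, 7, 1, 8] needs 3 colors (χ ≥ 3).
Hence χ(G) ≥ 3 > 2, so no proper 2-coloring exists.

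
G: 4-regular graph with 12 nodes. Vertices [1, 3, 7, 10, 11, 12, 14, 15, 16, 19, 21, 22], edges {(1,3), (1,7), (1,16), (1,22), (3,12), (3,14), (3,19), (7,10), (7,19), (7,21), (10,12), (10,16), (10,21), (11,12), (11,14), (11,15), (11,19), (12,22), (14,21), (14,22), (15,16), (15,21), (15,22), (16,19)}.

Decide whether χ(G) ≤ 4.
Yes, G is 4-colorable

A valid 4-coloring: color 1: [10, 19, 22]; color 2: [7, 12, 14, 15]; color 3: [1, 11, 21]; color 4: [3, 16].
(χ(G) = 3 ≤ 4.)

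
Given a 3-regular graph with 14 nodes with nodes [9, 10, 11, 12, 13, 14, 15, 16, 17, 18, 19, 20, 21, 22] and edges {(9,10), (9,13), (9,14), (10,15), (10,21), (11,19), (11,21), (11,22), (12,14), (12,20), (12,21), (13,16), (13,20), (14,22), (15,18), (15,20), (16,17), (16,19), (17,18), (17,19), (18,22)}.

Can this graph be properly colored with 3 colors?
Yes, G is 3-colorable

A valid 3-coloring: color 1: [13, 15, 19, 21, 22]; color 2: [10, 11, 14, 17, 20]; color 3: [9, 12, 16, 18].
(χ(G) = 3 ≤ 3.)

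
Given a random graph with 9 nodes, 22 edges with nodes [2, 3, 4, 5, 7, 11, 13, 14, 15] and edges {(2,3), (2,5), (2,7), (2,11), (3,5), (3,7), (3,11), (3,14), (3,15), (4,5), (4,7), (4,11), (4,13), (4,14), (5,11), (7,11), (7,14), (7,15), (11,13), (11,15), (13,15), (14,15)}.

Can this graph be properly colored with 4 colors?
Yes, G is 4-colorable

A valid 4-coloring: color 1: [11, 14]; color 2: [5, 7, 13]; color 3: [3, 4]; color 4: [2, 15].
(χ(G) = 4 ≤ 4.)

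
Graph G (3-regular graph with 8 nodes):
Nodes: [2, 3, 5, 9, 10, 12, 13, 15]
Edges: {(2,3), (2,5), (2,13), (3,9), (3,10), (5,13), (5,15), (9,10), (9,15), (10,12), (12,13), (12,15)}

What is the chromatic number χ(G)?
χ(G) = 3

Clique number ω(G) = 3 (lower bound: χ ≥ ω).
The clique on [2, 5, 13] has size 3, forcing χ ≥ 3, and the coloring below uses 3 colors, so χ(G) = 3.
A valid 3-coloring: color 1: [2, 10, 15]; color 2: [3, 5, 12]; color 3: [9, 13].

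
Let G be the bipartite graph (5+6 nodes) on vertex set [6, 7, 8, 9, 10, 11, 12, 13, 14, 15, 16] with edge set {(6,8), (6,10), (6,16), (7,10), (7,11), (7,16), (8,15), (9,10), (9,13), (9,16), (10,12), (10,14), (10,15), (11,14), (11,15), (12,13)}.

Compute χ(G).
χ(G) = 2

Clique number ω(G) = 2 (lower bound: χ ≥ ω).
The graph is bipartite (no odd cycle), so 2 colors suffice: χ(G) = 2.
A valid 2-coloring: color 1: [8, 10, 11, 13, 16]; color 2: [6, 7, 9, 12, 14, 15].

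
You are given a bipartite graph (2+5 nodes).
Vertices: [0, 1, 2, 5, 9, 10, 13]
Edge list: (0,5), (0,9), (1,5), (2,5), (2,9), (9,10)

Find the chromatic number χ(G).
χ(G) = 2

Clique number ω(G) = 2 (lower bound: χ ≥ ω).
The graph is bipartite (no odd cycle), so 2 colors suffice: χ(G) = 2.
A valid 2-coloring: color 1: [5, 9, 13]; color 2: [0, 1, 2, 10].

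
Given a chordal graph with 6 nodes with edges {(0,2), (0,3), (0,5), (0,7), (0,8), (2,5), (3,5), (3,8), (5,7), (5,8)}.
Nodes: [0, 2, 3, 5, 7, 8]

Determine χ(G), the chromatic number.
Clique number ω(G) = 4 (lower bound: χ ≥ ω).
The clique on [0, 3, 5, 8] has size 4, forcing χ ≥ 4, and the coloring below uses 4 colors, so χ(G) = 4.
A valid 4-coloring: color 1: [5]; color 2: [0]; color 3: [2, 3, 7]; color 4: [8].

χ(G) = 4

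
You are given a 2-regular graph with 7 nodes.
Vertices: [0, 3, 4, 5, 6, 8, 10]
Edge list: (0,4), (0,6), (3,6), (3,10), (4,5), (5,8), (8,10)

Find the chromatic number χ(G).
Clique number ω(G) = 2 (lower bound: χ ≥ ω).
Odd cycle [10, 3, 6, 0, 4, 5, 8] needs 3 colors (χ ≥ 3).
The coloring below uses 3 colors, so χ(G) = 3.
A valid 3-coloring: color 1: [0, 5, 10]; color 2: [4, 6, 8]; color 3: [3].

χ(G) = 3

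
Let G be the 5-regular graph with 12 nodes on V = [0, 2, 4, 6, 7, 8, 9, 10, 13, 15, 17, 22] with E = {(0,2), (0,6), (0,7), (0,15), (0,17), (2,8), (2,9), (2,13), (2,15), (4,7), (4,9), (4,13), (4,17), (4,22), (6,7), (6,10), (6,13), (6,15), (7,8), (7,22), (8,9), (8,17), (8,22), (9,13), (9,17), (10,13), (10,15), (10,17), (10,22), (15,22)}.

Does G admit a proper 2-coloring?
No, G is not 2-colorable

The clique on vertices [0, 2, 15] has size 3 > 2, so it alone needs 3 colors.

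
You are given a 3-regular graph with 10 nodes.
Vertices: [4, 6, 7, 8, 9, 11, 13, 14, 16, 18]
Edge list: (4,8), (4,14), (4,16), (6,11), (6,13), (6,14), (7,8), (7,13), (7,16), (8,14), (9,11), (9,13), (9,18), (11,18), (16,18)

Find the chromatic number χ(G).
Clique number ω(G) = 3 (lower bound: χ ≥ ω).
The clique on [4, 8, 14] has size 3, forcing χ ≥ 3, and the coloring below uses 3 colors, so χ(G) = 3.
A valid 3-coloring: color 1: [4, 6, 7, 18]; color 2: [8, 11, 13, 16]; color 3: [9, 14].

χ(G) = 3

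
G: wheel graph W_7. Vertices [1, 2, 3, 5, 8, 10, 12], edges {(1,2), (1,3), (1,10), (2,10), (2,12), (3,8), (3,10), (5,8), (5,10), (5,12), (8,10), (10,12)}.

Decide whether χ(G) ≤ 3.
A valid 3-coloring: color 1: [10]; color 2: [2, 3, 5]; color 3: [1, 8, 12].
(χ(G) = 3 ≤ 3.)

Yes, G is 3-colorable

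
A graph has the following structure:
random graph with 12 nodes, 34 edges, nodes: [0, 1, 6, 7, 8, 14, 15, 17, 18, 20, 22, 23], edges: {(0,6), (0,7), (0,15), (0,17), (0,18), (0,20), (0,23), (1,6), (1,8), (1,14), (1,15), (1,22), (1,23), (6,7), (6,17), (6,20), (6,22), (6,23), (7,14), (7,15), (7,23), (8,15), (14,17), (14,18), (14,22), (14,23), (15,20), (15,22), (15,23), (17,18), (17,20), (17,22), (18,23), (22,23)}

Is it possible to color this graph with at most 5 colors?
Yes, G is 5-colorable

A valid 5-coloring: color 1: [8, 17, 23]; color 2: [6, 14, 15]; color 3: [0, 1]; color 4: [7, 18, 20, 22].
(χ(G) = 4 ≤ 5.)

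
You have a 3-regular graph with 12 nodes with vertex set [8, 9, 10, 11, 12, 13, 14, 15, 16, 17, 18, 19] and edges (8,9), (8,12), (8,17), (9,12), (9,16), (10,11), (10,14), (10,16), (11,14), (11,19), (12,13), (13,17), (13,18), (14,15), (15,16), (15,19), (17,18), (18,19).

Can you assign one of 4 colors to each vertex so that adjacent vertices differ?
Yes, G is 4-colorable

A valid 4-coloring: color 1: [9, 11, 15, 17]; color 2: [8, 13, 14, 16, 19]; color 3: [10, 12, 18].
(χ(G) = 3 ≤ 4.)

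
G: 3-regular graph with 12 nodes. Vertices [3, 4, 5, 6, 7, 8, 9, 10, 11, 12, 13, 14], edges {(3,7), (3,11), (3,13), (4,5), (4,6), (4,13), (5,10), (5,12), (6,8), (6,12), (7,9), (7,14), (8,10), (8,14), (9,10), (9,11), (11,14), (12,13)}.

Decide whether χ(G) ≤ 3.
A valid 3-coloring: color 1: [5, 6, 9, 13, 14]; color 2: [3, 4, 10, 12]; color 3: [7, 8, 11].
(χ(G) = 3 ≤ 3.)

Yes, G is 3-colorable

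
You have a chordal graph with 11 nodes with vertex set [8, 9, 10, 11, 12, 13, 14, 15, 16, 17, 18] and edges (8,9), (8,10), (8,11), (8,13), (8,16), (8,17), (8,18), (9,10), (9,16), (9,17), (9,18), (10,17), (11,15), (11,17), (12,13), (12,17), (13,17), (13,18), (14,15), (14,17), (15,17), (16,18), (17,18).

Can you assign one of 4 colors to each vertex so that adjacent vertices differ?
Yes, G is 4-colorable

A valid 4-coloring: color 1: [16, 17]; color 2: [8, 12, 15]; color 3: [9, 11, 13, 14]; color 4: [10, 18].
(χ(G) = 4 ≤ 4.)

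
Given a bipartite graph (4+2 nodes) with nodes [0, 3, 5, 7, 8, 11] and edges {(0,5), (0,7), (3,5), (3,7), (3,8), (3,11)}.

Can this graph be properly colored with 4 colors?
A valid 4-coloring: color 1: [0, 3]; color 2: [5, 7, 8, 11].
(χ(G) = 2 ≤ 4.)

Yes, G is 4-colorable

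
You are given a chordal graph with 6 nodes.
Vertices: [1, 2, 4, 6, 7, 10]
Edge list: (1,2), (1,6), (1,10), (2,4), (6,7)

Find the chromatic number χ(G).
χ(G) = 2

Clique number ω(G) = 2 (lower bound: χ ≥ ω).
The graph is bipartite (no odd cycle), so 2 colors suffice: χ(G) = 2.
A valid 2-coloring: color 1: [1, 4, 7]; color 2: [2, 6, 10].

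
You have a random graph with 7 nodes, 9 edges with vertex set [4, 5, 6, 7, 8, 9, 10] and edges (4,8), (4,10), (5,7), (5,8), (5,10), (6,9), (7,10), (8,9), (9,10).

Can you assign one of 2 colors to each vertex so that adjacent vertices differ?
No, G is not 2-colorable

The clique on vertices [5, 7, 10] has size 3 > 2, so it alone needs 3 colors.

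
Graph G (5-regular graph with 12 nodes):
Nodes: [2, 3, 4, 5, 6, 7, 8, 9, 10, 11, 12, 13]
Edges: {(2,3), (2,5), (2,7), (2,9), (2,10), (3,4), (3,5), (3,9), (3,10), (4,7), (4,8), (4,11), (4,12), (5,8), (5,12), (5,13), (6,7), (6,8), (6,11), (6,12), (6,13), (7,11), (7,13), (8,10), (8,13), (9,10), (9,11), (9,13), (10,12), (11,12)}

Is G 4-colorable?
A valid 4-coloring: color 1: [3, 7, 8, 12]; color 2: [4, 5, 6, 9]; color 3: [2, 11, 13]; color 4: [10].
(χ(G) = 4 ≤ 4.)

Yes, G is 4-colorable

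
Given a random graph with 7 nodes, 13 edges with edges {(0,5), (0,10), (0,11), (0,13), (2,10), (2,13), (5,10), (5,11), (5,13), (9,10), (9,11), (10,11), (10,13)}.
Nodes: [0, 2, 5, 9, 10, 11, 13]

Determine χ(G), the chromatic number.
χ(G) = 4

Clique number ω(G) = 4 (lower bound: χ ≥ ω).
The clique on [0, 5, 10, 11] has size 4, forcing χ ≥ 4, and the coloring below uses 4 colors, so χ(G) = 4.
A valid 4-coloring: color 1: [10]; color 2: [2, 5, 9]; color 3: [11, 13]; color 4: [0].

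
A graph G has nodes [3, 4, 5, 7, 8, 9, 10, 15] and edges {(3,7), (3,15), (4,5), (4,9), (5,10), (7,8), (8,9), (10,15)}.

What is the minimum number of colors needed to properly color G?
χ(G) = 2

Clique number ω(G) = 2 (lower bound: χ ≥ ω).
The graph is bipartite (no odd cycle), so 2 colors suffice: χ(G) = 2.
A valid 2-coloring: color 1: [5, 7, 9, 15]; color 2: [3, 4, 8, 10].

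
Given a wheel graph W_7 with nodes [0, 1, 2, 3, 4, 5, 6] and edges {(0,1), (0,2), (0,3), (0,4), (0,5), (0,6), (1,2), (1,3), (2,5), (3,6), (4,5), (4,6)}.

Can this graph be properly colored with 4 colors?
Yes, G is 4-colorable

A valid 4-coloring: color 1: [0]; color 2: [1, 5, 6]; color 3: [2, 3, 4].
(χ(G) = 3 ≤ 4.)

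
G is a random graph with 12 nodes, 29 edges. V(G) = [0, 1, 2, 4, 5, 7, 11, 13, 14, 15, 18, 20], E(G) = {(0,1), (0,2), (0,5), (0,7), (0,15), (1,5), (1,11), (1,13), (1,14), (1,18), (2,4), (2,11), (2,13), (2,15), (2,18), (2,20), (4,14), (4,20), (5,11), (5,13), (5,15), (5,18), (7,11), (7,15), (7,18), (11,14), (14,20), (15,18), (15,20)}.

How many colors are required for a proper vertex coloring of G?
χ(G) = 3

Clique number ω(G) = 3 (lower bound: χ ≥ ω).
The clique on [0, 1, 5] has size 3, forcing χ ≥ 3, and the coloring below uses 3 colors, so χ(G) = 3.
A valid 3-coloring: color 1: [2, 5, 7, 14]; color 2: [1, 4, 15]; color 3: [0, 11, 13, 18, 20].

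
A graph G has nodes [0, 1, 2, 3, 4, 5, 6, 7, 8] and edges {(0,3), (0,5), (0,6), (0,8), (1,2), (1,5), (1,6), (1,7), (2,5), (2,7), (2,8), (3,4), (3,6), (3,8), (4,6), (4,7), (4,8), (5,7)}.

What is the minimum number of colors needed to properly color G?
Clique number ω(G) = 4 (lower bound: χ ≥ ω).
The clique on [1, 2, 5, 7] has size 4, forcing χ ≥ 4, and the coloring below uses 4 colors, so χ(G) = 4.
A valid 4-coloring: color 1: [6, 7, 8]; color 2: [3, 5]; color 3: [0, 2, 4]; color 4: [1].

χ(G) = 4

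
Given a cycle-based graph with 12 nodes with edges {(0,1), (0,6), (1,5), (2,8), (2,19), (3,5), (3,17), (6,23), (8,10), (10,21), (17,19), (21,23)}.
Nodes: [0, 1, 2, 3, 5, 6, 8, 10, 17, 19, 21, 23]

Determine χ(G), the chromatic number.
Clique number ω(G) = 2 (lower bound: χ ≥ ω).
The graph is bipartite (no odd cycle), so 2 colors suffice: χ(G) = 2.
A valid 2-coloring: color 1: [1, 3, 6, 8, 19, 21]; color 2: [0, 2, 5, 10, 17, 23].

χ(G) = 2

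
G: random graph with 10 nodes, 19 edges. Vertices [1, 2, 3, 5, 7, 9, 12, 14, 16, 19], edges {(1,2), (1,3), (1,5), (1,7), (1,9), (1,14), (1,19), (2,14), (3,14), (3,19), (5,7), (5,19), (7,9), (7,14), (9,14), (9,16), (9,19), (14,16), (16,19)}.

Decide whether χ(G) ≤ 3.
No, G is not 3-colorable

The clique on vertices [1, 7, 9, 14] has size 4 > 3, so it alone needs 4 colors.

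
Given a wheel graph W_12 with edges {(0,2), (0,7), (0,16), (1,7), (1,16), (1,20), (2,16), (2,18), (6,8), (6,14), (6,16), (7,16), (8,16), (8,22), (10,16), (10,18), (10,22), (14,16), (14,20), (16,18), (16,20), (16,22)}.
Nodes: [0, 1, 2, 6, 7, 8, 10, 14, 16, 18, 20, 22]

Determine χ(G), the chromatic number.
χ(G) = 4

Clique number ω(G) = 3 (lower bound: χ ≥ ω).
Odd cycle [22, 10, 18, 2, 0, 7, 1, 20, 14, 6, 8] needs 3 colors (χ ≥ 3).
Vertex 16 is adjacent to every vertex of [0, 1, 2, 6, 7, 8, 10, 14, 18, 20, 22], which already need 3 colors among themselves, so 16 needs a new color (χ ≥ 4).
The coloring below uses 4 colors, so χ(G) = 4.
A valid 4-coloring: color 1: [16]; color 2: [0, 1, 6, 18, 22]; color 3: [2, 7, 8, 10, 20]; color 4: [14].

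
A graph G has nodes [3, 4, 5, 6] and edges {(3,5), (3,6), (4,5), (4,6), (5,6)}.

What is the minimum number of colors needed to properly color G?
Clique number ω(G) = 3 (lower bound: χ ≥ ω).
The clique on [3, 5, 6] has size 3, forcing χ ≥ 3, and the coloring below uses 3 colors, so χ(G) = 3.
A valid 3-coloring: color 1: [5]; color 2: [6]; color 3: [3, 4].

χ(G) = 3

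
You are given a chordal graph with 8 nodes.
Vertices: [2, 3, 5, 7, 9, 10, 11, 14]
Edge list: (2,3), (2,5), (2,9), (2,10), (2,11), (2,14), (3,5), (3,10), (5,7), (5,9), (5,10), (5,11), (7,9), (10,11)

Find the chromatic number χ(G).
χ(G) = 4

Clique number ω(G) = 4 (lower bound: χ ≥ ω).
The clique on [2, 5, 10, 11] has size 4, forcing χ ≥ 4, and the coloring below uses 4 colors, so χ(G) = 4.
A valid 4-coloring: color 1: [5, 14]; color 2: [2, 7]; color 3: [9, 10]; color 4: [3, 11].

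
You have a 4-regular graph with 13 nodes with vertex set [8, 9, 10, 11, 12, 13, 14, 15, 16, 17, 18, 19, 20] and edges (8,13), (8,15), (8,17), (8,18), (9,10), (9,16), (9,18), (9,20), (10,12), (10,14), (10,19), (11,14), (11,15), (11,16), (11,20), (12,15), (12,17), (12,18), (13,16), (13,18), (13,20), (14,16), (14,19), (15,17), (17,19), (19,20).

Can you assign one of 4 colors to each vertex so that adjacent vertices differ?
Yes, G is 4-colorable

A valid 4-coloring: color 1: [14, 17, 18, 20]; color 2: [9, 13, 15, 19]; color 3: [8, 10, 11]; color 4: [12, 16].
(χ(G) = 3 ≤ 4.)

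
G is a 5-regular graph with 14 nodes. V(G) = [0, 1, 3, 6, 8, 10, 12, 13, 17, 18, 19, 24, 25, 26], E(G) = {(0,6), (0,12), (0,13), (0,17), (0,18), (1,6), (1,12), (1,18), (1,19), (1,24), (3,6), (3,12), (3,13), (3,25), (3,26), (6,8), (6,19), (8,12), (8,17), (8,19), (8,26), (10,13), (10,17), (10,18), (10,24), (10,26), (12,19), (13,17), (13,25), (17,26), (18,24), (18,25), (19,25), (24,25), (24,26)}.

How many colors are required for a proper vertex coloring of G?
χ(G) = 3

Clique number ω(G) = 3 (lower bound: χ ≥ ω).
The clique on [0, 13, 17] has size 3, forcing χ ≥ 3, and the coloring below uses 3 colors, so χ(G) = 3.
A valid 3-coloring: color 1: [0, 1, 8, 10, 25]; color 2: [6, 12, 13, 18, 26]; color 3: [3, 17, 19, 24].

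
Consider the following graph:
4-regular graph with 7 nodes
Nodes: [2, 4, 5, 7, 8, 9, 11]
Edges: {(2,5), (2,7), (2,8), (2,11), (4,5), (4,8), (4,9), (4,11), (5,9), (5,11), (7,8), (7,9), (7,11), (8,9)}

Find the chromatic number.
χ(G) = 4

Clique number ω(G) = 3 (lower bound: χ ≥ ω).
Suppose a proper 3-coloring c exists. The clique [2, 5, 11] takes 3 distinct colors; by symmetry let c(2) = 1, c(5) = 2, c(11) = 3.
- Vertex 4: neighbors [5, 11] already have colors [2, 3] ⇒ c(4) = 1.
- Vertex 7: neighbors [2, 11] already have colors [1, 3] ⇒ c(7) = 2.
- Vertex 8: neighbors [2, 7] already have colors [1, 2] ⇒ c(8) = 3.
- Vertex 9: neighbors [4, 5, 8] already have colors [1, 2, 3] — all 3 colors blocked. Contradiction.
The forced assignments end in a contradiction, so G has no proper 3-coloring (χ ≥ 4).
The coloring below uses 4 colors, so χ(G) = 4.
A valid 4-coloring: color 1: [9, 11]; color 2: [5, 8]; color 3: [4, 7]; color 4: [2].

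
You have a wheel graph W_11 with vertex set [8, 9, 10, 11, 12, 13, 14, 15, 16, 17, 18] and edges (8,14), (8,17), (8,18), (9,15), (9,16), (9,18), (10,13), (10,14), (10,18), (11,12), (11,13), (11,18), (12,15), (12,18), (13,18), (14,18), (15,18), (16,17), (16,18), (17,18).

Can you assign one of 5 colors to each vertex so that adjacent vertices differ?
Yes, G is 5-colorable

A valid 5-coloring: color 1: [18]; color 2: [9, 12, 13, 14, 17]; color 3: [8, 10, 11, 15, 16].
(χ(G) = 3 ≤ 5.)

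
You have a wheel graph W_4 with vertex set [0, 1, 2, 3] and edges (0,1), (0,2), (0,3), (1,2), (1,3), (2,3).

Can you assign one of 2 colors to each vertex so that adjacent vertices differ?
The clique on vertices [0, 1, 2, 3] has size 4 > 2, so it alone needs 4 colors.

No, G is not 2-colorable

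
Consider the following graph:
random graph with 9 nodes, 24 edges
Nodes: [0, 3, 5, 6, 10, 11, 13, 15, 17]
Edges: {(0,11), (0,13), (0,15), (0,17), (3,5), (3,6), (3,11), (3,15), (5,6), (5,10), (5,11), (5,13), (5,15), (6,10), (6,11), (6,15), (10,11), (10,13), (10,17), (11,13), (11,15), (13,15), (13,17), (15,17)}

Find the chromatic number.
χ(G) = 5

Clique number ω(G) = 5 (lower bound: χ ≥ ω).
The clique on [3, 5, 6, 11, 15] has size 5, forcing χ ≥ 5, and the coloring below uses 5 colors, so χ(G) = 5.
A valid 5-coloring: color 1: [11, 17]; color 2: [10, 15]; color 3: [3, 13]; color 4: [0, 5]; color 5: [6].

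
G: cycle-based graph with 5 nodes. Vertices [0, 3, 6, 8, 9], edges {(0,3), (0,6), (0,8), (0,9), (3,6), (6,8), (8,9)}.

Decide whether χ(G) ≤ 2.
No, G is not 2-colorable

The clique on vertices [0, 8, 9] has size 3 > 2, so it alone needs 3 colors.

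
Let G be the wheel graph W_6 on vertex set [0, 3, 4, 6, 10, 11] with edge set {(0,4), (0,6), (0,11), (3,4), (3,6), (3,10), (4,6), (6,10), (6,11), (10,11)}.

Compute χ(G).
χ(G) = 4

Clique number ω(G) = 3 (lower bound: χ ≥ ω).
Odd cycle [10, 11, 0, 4, 3] needs 3 colors (χ ≥ 3).
Vertex 6 is adjacent to every vertex of [0, 3, 4, 10, 11], which already need 3 colors among themselves, so 6 needs a new color (χ ≥ 4).
The coloring below uses 4 colors, so χ(G) = 4.
A valid 4-coloring: color 1: [6]; color 2: [4, 10]; color 3: [3, 11]; color 4: [0].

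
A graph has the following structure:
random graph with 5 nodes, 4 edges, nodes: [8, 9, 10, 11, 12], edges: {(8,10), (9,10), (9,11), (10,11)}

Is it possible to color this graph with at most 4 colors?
Yes, G is 4-colorable

A valid 4-coloring: color 1: [10, 12]; color 2: [8, 11]; color 3: [9].
(χ(G) = 3 ≤ 4.)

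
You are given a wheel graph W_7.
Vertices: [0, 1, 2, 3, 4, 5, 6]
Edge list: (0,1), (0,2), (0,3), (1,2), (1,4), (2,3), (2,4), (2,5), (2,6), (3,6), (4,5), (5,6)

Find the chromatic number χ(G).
Clique number ω(G) = 3 (lower bound: χ ≥ ω).
The clique on [0, 1, 2] has size 3, forcing χ ≥ 3, and the coloring below uses 3 colors, so χ(G) = 3.
A valid 3-coloring: color 1: [2]; color 2: [0, 4, 6]; color 3: [1, 3, 5].

χ(G) = 3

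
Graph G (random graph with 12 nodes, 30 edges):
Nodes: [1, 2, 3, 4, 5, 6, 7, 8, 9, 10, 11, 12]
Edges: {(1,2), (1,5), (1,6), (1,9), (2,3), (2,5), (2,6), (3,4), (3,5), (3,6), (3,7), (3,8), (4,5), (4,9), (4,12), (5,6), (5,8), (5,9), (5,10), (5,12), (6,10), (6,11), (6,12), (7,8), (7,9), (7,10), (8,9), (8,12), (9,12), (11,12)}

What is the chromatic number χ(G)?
Clique number ω(G) = 4 (lower bound: χ ≥ ω).
The clique on [5, 8, 9, 12] has size 4, forcing χ ≥ 4, and the coloring below uses 4 colors, so χ(G) = 4.
A valid 4-coloring: color 1: [5, 7, 11]; color 2: [6, 9]; color 3: [1, 3, 10, 12]; color 4: [2, 4, 8].

χ(G) = 4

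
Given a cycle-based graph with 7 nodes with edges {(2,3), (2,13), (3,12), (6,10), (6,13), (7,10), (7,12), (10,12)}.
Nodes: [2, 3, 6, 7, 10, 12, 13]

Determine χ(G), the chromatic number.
Clique number ω(G) = 3 (lower bound: χ ≥ ω).
The clique on [7, 10, 12] has size 3, forcing χ ≥ 3, and the coloring below uses 3 colors, so χ(G) = 3.
A valid 3-coloring: color 1: [2, 6, 12]; color 2: [3, 10, 13]; color 3: [7].

χ(G) = 3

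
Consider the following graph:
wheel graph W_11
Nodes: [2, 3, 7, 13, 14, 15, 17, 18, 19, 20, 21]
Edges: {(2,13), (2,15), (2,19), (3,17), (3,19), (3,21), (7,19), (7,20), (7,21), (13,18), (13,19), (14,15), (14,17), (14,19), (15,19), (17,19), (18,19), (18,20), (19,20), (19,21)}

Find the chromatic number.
χ(G) = 3

Clique number ω(G) = 3 (lower bound: χ ≥ ω).
The clique on [2, 13, 19] has size 3, forcing χ ≥ 3, and the coloring below uses 3 colors, so χ(G) = 3.
A valid 3-coloring: color 1: [19]; color 2: [13, 15, 17, 20, 21]; color 3: [2, 3, 7, 14, 18].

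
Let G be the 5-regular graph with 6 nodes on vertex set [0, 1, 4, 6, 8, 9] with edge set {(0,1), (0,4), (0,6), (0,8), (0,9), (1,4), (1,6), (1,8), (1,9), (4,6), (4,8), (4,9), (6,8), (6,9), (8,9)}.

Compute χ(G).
χ(G) = 6

Clique number ω(G) = 6 (lower bound: χ ≥ ω).
The clique on [0, 1, 4, 6, 8, 9] has size 6, forcing χ ≥ 6, and the coloring below uses 6 colors, so χ(G) = 6.
A valid 6-coloring: color 1: [1]; color 2: [4]; color 3: [9]; color 4: [6]; color 5: [8]; color 6: [0].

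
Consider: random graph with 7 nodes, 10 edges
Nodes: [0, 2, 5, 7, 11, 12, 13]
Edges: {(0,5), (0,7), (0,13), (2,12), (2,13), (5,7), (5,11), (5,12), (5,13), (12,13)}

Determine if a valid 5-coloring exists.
Yes, G is 5-colorable

A valid 5-coloring: color 1: [2, 5]; color 2: [7, 11, 13]; color 3: [0, 12].
(χ(G) = 3 ≤ 5.)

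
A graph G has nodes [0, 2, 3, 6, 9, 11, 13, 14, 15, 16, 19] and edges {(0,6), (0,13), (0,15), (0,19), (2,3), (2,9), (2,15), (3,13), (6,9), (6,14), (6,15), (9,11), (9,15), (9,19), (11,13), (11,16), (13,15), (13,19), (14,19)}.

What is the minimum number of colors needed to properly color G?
Clique number ω(G) = 3 (lower bound: χ ≥ ω).
The clique on [0, 13, 19] has size 3, forcing χ ≥ 3, and the coloring below uses 3 colors, so χ(G) = 3.
A valid 3-coloring: color 1: [3, 11, 15, 19]; color 2: [2, 6, 13, 16]; color 3: [0, 9, 14].

χ(G) = 3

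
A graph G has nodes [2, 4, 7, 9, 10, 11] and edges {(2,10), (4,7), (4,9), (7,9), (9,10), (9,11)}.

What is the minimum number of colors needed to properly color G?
χ(G) = 3

Clique number ω(G) = 3 (lower bound: χ ≥ ω).
The clique on [4, 7, 9] has size 3, forcing χ ≥ 3, and the coloring below uses 3 colors, so χ(G) = 3.
A valid 3-coloring: color 1: [2, 9]; color 2: [7, 10, 11]; color 3: [4].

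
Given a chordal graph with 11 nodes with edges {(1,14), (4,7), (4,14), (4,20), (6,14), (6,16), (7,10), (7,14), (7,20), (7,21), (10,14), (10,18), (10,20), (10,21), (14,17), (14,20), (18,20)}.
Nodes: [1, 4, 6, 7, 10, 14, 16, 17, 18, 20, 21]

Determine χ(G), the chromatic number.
χ(G) = 4

Clique number ω(G) = 4 (lower bound: χ ≥ ω).
The clique on [7, 10, 14, 20] has size 4, forcing χ ≥ 4, and the coloring below uses 4 colors, so χ(G) = 4.
A valid 4-coloring: color 1: [14, 16, 18, 21]; color 2: [1, 4, 6, 10, 17]; color 3: [7]; color 4: [20].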